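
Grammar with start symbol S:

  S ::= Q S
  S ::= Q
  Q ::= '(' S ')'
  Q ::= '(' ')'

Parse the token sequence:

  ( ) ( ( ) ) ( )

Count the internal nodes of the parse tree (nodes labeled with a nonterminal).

[S [Q ( )] [S [Q ( [S [Q ( )]] )] [S [Q ( )]]]]

8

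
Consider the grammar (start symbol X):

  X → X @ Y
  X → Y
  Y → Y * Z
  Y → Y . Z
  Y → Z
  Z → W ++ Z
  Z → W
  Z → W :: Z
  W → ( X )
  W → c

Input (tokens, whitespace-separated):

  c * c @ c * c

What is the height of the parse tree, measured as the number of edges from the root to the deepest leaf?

[X [X [Y [Y [Z [W c]]] * [Z [W c]]]] @ [Y [Y [Z [W c]]] * [Z [W c]]]]

6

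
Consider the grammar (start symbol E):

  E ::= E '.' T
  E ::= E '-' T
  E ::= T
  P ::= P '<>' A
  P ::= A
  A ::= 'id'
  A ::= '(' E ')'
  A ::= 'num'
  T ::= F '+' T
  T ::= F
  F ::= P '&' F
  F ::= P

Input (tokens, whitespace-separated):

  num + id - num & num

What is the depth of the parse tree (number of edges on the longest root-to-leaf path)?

[E [E [T [F [P [A num]]] + [T [F [P [A id]]]]]] - [T [F [P [A num]] & [F [P [A num]]]]]]

7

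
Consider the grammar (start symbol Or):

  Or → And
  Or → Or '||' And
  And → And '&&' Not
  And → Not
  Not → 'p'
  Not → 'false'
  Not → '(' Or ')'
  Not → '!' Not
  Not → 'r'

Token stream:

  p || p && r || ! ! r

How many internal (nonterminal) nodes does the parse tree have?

13

[Or [Or [Or [And [Not p]]] || [And [And [Not p]] && [Not r]]] || [And [Not ! [Not ! [Not r]]]]]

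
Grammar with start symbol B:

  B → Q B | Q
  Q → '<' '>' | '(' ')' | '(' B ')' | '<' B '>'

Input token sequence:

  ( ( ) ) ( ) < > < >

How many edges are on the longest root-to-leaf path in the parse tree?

5

[B [Q ( [B [Q ( )]] )] [B [Q ( )] [B [Q < >] [B [Q < >]]]]]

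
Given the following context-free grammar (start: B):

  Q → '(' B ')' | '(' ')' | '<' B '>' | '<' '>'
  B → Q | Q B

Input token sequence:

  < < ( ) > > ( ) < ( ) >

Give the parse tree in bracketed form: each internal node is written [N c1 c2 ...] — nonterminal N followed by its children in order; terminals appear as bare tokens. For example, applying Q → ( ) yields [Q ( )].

[B [Q < [B [Q < [B [Q ( )]] >]] >] [B [Q ( )] [B [Q < [B [Q ( )]] >]]]]

B
Q B
< B > B
< Q > B
< < B > > B
< < Q > > B
< < ( ) > > B
< < ( ) > > Q B
< < ( ) > > ( ) B
< < ( ) > > ( ) Q
< < ( ) > > ( ) < B >
< < ( ) > > ( ) < Q >
< < ( ) > > ( ) < ( ) >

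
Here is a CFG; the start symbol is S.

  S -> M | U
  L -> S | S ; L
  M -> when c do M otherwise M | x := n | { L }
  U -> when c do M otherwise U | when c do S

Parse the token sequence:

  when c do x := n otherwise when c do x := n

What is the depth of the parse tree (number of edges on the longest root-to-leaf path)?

[S [U when c do [M x := n] otherwise [U when c do [S [M x := n]]]]]

5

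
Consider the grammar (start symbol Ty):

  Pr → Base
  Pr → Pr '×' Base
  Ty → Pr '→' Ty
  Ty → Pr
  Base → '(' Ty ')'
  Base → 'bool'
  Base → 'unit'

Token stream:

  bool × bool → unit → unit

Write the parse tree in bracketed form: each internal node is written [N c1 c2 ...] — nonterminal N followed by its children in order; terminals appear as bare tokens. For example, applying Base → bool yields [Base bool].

[Ty [Pr [Pr [Base bool]] × [Base bool]] → [Ty [Pr [Base unit]] → [Ty [Pr [Base unit]]]]]

Ty
Pr → Ty
Pr × Base → Ty
Base × Base → Ty
bool × Base → Ty
bool × bool → Ty
bool × bool → Pr → Ty
bool × bool → Base → Ty
bool × bool → unit → Ty
bool × bool → unit → Pr
bool × bool → unit → Base
bool × bool → unit → unit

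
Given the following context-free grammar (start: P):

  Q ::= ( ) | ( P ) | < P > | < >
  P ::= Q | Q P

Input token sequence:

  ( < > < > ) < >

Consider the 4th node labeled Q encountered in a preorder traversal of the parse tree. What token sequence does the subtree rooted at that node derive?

[P [Q ( [P [Q < >] [P [Q < >]]] )] [P [Q < >]]]

< >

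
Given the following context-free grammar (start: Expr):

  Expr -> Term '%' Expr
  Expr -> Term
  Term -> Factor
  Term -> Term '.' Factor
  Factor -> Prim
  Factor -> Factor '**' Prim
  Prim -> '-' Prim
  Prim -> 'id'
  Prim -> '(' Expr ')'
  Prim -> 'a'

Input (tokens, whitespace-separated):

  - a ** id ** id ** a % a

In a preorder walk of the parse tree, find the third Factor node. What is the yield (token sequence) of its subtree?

- a ** id

[Expr [Term [Factor [Factor [Factor [Factor [Prim - [Prim a]]] ** [Prim id]] ** [Prim id]] ** [Prim a]]] % [Expr [Term [Factor [Prim a]]]]]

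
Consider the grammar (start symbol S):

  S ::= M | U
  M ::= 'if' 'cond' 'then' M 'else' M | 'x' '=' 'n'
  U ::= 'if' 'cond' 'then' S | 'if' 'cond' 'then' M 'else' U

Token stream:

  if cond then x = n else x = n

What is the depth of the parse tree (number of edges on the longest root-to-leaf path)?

3

[S [M if cond then [M x = n] else [M x = n]]]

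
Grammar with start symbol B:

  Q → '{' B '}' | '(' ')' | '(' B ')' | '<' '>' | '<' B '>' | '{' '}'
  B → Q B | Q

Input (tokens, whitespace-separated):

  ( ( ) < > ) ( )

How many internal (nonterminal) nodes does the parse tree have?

8

[B [Q ( [B [Q ( )] [B [Q < >]]] )] [B [Q ( )]]]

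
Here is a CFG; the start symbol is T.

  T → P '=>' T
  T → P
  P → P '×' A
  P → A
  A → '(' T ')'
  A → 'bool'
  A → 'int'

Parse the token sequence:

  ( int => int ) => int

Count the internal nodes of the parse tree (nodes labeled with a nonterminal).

12

[T [P [A ( [T [P [A int]] => [T [P [A int]]]] )]] => [T [P [A int]]]]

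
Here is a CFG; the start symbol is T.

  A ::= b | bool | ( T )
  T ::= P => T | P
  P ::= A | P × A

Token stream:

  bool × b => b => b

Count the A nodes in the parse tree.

4

[T [P [P [A bool]] × [A b]] => [T [P [A b]] => [T [P [A b]]]]]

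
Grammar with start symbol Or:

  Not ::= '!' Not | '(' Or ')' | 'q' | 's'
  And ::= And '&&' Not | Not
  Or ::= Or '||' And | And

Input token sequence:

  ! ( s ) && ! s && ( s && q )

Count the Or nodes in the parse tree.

3

[Or [And [And [And [Not ! [Not ( [Or [And [Not s]]] )]]] && [Not ! [Not s]]] && [Not ( [Or [And [And [Not s]] && [Not q]]] )]]]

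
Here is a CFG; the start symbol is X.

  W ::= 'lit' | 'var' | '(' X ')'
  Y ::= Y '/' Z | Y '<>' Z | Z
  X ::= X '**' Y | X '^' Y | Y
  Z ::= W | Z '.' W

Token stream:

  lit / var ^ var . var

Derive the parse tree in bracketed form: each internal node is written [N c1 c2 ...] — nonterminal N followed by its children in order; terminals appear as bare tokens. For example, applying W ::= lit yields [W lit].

[X [X [Y [Y [Z [W lit]]] / [Z [W var]]]] ^ [Y [Z [Z [W var]] . [W var]]]]

X
X ^ Y
Y ^ Y
Y / Z ^ Y
Z / Z ^ Y
W / Z ^ Y
lit / Z ^ Y
lit / W ^ Y
lit / var ^ Y
lit / var ^ Z
lit / var ^ Z . W
lit / var ^ W . W
lit / var ^ var . W
lit / var ^ var . var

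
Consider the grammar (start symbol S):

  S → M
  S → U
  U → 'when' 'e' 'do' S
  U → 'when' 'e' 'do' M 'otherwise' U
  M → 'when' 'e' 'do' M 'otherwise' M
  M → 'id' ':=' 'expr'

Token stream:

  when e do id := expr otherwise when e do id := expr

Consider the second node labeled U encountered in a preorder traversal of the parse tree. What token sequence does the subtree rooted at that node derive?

[S [U when e do [M id := expr] otherwise [U when e do [S [M id := expr]]]]]

when e do id := expr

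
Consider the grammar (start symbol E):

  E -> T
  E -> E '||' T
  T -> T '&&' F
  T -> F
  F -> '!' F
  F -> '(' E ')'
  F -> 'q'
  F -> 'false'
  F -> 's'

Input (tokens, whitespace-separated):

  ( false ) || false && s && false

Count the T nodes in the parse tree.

[E [E [T [F ( [E [T [F false]]] )]]] || [T [T [T [F false]] && [F s]] && [F false]]]

5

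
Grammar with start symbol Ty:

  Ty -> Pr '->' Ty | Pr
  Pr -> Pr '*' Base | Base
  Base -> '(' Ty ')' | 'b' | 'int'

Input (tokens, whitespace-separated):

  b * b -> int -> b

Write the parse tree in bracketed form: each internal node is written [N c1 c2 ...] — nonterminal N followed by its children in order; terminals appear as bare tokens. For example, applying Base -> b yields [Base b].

Ty
Pr -> Ty
Pr * Base -> Ty
Base * Base -> Ty
b * Base -> Ty
b * b -> Ty
b * b -> Pr -> Ty
b * b -> Base -> Ty
b * b -> int -> Ty
b * b -> int -> Pr
b * b -> int -> Base
b * b -> int -> b

[Ty [Pr [Pr [Base b]] * [Base b]] -> [Ty [Pr [Base int]] -> [Ty [Pr [Base b]]]]]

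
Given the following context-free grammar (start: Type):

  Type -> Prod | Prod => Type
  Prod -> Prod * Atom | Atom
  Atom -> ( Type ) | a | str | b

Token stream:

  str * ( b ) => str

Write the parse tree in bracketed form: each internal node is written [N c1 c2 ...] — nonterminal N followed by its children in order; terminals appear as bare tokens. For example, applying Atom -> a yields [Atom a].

Type
Prod => Type
Prod * Atom => Type
Atom * Atom => Type
str * Atom => Type
str * ( Type ) => Type
str * ( Prod ) => Type
str * ( Atom ) => Type
str * ( b ) => Type
str * ( b ) => Prod
str * ( b ) => Atom
str * ( b ) => str

[Type [Prod [Prod [Atom str]] * [Atom ( [Type [Prod [Atom b]]] )]] => [Type [Prod [Atom str]]]]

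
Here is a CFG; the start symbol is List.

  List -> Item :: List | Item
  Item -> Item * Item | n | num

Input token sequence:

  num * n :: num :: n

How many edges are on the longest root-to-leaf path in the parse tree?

[List [Item [Item num] * [Item n]] :: [List [Item num] :: [List [Item n]]]]

4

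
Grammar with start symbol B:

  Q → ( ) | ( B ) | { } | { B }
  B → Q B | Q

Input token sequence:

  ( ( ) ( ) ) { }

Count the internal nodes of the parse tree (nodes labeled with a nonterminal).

[B [Q ( [B [Q ( )] [B [Q ( )]]] )] [B [Q { }]]]

8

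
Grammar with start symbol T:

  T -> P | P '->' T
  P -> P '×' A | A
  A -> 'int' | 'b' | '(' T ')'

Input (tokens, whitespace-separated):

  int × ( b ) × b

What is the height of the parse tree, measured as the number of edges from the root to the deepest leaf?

7

[T [P [P [P [A int]] × [A ( [T [P [A b]]] )]] × [A b]]]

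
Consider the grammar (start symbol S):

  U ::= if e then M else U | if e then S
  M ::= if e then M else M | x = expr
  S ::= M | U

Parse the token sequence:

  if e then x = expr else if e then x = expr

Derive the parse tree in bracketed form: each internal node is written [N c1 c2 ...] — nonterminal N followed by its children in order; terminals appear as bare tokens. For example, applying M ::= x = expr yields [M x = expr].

S
U
if e then M else U
if e then x = expr else U
if e then x = expr else if e then S
if e then x = expr else if e then M
if e then x = expr else if e then x = expr

[S [U if e then [M x = expr] else [U if e then [S [M x = expr]]]]]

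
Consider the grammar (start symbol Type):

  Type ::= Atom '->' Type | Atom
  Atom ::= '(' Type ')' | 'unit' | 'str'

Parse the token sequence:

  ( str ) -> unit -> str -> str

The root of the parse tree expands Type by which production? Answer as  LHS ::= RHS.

[Type [Atom ( [Type [Atom str]] )] -> [Type [Atom unit] -> [Type [Atom str] -> [Type [Atom str]]]]]

Type ::= Atom '->' Type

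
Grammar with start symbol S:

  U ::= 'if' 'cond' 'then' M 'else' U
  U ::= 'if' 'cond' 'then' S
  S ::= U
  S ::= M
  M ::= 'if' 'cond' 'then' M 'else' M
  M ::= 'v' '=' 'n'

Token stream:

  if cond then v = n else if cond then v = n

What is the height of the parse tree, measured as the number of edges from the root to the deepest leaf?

5

[S [U if cond then [M v = n] else [U if cond then [S [M v = n]]]]]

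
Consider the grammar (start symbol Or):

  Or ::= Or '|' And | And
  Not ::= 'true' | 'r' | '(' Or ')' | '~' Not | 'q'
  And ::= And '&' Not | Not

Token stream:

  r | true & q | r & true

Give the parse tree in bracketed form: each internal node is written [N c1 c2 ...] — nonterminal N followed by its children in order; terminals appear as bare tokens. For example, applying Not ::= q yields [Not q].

Or
Or | And
Or | And | And
And | And | And
Not | And | And
r | And | And
r | And & Not | And
r | Not & Not | And
r | true & Not | And
r | true & q | And
r | true & q | And & Not
r | true & q | Not & Not
r | true & q | r & Not
r | true & q | r & true

[Or [Or [Or [And [Not r]]] | [And [And [Not true]] & [Not q]]] | [And [And [Not r]] & [Not true]]]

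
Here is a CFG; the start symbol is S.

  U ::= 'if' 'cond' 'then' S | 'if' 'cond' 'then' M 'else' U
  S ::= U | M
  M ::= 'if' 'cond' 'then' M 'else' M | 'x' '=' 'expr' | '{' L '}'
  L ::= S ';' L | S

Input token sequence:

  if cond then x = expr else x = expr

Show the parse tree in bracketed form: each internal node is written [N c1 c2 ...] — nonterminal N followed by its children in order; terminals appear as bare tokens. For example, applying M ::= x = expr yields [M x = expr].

S
M
if cond then M else M
if cond then x = expr else M
if cond then x = expr else x = expr

[S [M if cond then [M x = expr] else [M x = expr]]]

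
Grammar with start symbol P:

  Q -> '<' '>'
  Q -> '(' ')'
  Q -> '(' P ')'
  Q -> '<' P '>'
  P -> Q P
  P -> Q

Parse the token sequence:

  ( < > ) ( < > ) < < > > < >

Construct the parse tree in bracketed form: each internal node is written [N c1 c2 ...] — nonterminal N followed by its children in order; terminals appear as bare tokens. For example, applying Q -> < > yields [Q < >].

[P [Q ( [P [Q < >]] )] [P [Q ( [P [Q < >]] )] [P [Q < [P [Q < >]] >] [P [Q < >]]]]]

P
Q P
( P ) P
( Q ) P
( < > ) P
( < > ) Q P
( < > ) ( P ) P
( < > ) ( Q ) P
( < > ) ( < > ) P
( < > ) ( < > ) Q P
( < > ) ( < > ) < P > P
( < > ) ( < > ) < Q > P
( < > ) ( < > ) < < > > P
( < > ) ( < > ) < < > > Q
( < > ) ( < > ) < < > > < >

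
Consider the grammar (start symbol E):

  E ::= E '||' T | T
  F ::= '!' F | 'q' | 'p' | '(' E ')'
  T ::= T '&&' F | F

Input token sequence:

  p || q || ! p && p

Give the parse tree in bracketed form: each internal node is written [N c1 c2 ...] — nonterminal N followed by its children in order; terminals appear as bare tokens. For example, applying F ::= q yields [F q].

E
E || T
E || T || T
T || T || T
F || T || T
p || T || T
p || F || T
p || q || T
p || q || T && F
p || q || F && F
p || q || ! F && F
p || q || ! p && F
p || q || ! p && p

[E [E [E [T [F p]]] || [T [F q]]] || [T [T [F ! [F p]]] && [F p]]]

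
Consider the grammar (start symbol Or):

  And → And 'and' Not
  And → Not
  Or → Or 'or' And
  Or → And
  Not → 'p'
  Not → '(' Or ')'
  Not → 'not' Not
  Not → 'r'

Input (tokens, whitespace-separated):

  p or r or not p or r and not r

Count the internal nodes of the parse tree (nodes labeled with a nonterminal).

16

[Or [Or [Or [Or [And [Not p]]] or [And [Not r]]] or [And [Not not [Not p]]]] or [And [And [Not r]] and [Not not [Not r]]]]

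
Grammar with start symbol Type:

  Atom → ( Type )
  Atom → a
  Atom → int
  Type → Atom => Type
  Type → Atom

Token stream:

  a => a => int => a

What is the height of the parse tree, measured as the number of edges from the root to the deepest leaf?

5

[Type [Atom a] => [Type [Atom a] => [Type [Atom int] => [Type [Atom a]]]]]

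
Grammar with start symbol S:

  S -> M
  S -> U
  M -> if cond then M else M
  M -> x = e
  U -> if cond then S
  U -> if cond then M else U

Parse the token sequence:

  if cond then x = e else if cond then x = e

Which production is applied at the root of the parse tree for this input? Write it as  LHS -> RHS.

S -> U

[S [U if cond then [M x = e] else [U if cond then [S [M x = e]]]]]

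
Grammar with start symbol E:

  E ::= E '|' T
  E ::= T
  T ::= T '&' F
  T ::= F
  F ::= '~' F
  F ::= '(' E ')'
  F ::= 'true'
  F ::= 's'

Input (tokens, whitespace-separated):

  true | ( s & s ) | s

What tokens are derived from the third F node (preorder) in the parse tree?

[E [E [E [T [F true]]] | [T [F ( [E [T [T [F s]] & [F s]]] )]]] | [T [F s]]]

s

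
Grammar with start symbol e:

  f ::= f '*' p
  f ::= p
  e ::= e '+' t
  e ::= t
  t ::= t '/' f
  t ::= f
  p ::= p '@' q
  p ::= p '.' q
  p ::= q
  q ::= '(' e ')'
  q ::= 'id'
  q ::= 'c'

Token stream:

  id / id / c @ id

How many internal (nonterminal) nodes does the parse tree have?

[e [t [t [t [f [p [q id]]]] / [f [p [q id]]]] / [f [p [p [q c]] @ [q id]]]]]

15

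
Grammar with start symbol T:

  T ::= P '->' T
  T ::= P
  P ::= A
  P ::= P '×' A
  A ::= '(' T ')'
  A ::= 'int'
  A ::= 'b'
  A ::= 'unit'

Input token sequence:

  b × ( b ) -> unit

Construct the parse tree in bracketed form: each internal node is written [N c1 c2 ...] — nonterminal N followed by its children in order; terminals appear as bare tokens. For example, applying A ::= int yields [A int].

T
P -> T
P × A -> T
A × A -> T
b × A -> T
b × ( T ) -> T
b × ( P ) -> T
b × ( A ) -> T
b × ( b ) -> T
b × ( b ) -> P
b × ( b ) -> A
b × ( b ) -> unit

[T [P [P [A b]] × [A ( [T [P [A b]]] )]] -> [T [P [A unit]]]]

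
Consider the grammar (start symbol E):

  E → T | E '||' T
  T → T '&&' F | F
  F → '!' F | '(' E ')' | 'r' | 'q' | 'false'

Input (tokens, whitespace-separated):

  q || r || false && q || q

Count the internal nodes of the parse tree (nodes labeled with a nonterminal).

[E [E [E [E [T [F q]]] || [T [F r]]] || [T [T [F false]] && [F q]]] || [T [F q]]]

14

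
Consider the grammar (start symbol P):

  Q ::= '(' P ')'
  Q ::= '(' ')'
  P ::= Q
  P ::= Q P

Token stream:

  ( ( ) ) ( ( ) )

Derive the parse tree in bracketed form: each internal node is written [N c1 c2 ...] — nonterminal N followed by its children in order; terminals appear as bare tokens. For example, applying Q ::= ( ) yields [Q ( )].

P
Q P
( P ) P
( Q ) P
( ( ) ) P
( ( ) ) Q
( ( ) ) ( P )
( ( ) ) ( Q )
( ( ) ) ( ( ) )

[P [Q ( [P [Q ( )]] )] [P [Q ( [P [Q ( )]] )]]]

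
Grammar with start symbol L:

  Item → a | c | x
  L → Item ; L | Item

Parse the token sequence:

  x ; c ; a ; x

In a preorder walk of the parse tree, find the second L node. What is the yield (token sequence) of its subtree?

c ; a ; x

[L [Item x] ; [L [Item c] ; [L [Item a] ; [L [Item x]]]]]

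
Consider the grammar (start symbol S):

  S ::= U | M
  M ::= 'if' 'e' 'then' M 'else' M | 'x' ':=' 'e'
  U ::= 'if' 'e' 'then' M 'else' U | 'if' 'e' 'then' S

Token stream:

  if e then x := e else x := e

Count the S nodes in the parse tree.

[S [M if e then [M x := e] else [M x := e]]]

1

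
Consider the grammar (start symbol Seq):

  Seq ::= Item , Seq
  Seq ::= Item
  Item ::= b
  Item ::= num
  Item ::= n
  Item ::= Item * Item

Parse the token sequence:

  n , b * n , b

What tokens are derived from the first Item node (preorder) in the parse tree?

[Seq [Item n] , [Seq [Item [Item b] * [Item n]] , [Seq [Item b]]]]

n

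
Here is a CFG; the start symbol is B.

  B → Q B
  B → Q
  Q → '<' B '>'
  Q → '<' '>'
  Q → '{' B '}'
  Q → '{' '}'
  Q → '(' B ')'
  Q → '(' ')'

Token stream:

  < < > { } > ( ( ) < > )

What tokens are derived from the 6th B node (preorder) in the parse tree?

< >

[B [Q < [B [Q < >] [B [Q { }]]] >] [B [Q ( [B [Q ( )] [B [Q < >]]] )]]]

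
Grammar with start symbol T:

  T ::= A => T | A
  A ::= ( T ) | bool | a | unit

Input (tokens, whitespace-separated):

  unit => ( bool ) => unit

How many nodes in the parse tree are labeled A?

[T [A unit] => [T [A ( [T [A bool]] )] => [T [A unit]]]]

4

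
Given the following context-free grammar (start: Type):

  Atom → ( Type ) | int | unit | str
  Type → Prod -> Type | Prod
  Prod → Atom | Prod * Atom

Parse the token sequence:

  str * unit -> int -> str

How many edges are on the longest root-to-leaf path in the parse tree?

[Type [Prod [Prod [Atom str]] * [Atom unit]] -> [Type [Prod [Atom int]] -> [Type [Prod [Atom str]]]]]

5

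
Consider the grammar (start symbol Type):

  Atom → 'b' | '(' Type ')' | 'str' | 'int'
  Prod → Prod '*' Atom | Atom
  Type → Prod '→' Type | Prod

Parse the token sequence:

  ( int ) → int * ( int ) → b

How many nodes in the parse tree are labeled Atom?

6

[Type [Prod [Atom ( [Type [Prod [Atom int]]] )]] → [Type [Prod [Prod [Atom int]] * [Atom ( [Type [Prod [Atom int]]] )]] → [Type [Prod [Atom b]]]]]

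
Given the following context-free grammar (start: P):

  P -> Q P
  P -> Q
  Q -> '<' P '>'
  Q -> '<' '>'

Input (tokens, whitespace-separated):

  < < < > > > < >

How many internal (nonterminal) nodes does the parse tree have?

[P [Q < [P [Q < [P [Q < >]] >]] >] [P [Q < >]]]

8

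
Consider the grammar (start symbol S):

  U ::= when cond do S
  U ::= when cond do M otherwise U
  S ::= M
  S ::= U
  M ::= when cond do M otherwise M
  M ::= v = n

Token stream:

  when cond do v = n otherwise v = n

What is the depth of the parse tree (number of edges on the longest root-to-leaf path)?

[S [M when cond do [M v = n] otherwise [M v = n]]]

3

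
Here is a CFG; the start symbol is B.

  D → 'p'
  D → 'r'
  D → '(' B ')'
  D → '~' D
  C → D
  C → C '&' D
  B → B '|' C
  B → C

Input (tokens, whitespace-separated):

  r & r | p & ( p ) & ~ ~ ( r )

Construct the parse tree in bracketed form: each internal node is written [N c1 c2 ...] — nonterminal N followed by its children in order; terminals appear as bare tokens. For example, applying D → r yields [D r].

[B [B [C [C [D r]] & [D r]]] | [C [C [C [D p]] & [D ( [B [C [D p]]] )]] & [D ~ [D ~ [D ( [B [C [D r]]] )]]]]]

B
B | C
C | C
C & D | C
D & D | C
r & D | C
r & r | C
r & r | C & D
r & r | C & D & D
r & r | D & D & D
r & r | p & D & D
r & r | p & ( B ) & D
r & r | p & ( C ) & D
r & r | p & ( D ) & D
r & r | p & ( p ) & D
r & r | p & ( p ) & ~ D
r & r | p & ( p ) & ~ ~ D
r & r | p & ( p ) & ~ ~ ( B )
r & r | p & ( p ) & ~ ~ ( C )
r & r | p & ( p ) & ~ ~ ( D )
r & r | p & ( p ) & ~ ~ ( r )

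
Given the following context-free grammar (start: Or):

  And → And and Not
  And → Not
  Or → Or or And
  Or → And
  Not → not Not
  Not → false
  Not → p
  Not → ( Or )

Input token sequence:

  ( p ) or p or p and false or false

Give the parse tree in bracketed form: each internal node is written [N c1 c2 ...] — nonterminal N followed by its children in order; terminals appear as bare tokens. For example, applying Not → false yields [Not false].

[Or [Or [Or [Or [And [Not ( [Or [And [Not p]]] )]]] or [And [Not p]]] or [And [And [Not p]] and [Not false]]] or [And [Not false]]]

Or
Or or And
Or or And or And
Or or And or And or And
And or And or And or And
Not or And or And or And
( Or ) or And or And or And
( And ) or And or And or And
( Not ) or And or And or And
( p ) or And or And or And
( p ) or Not or And or And
( p ) or p or And or And
( p ) or p or And and Not or And
( p ) or p or Not and Not or And
( p ) or p or p and Not or And
( p ) or p or p and false or And
( p ) or p or p and false or Not
( p ) or p or p and false or false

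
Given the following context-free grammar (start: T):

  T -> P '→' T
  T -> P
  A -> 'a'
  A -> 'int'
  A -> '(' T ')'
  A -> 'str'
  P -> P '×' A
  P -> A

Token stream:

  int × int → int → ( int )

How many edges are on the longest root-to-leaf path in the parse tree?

[T [P [P [A int]] × [A int]] → [T [P [A int]] → [T [P [A ( [T [P [A int]]] )]]]]]

8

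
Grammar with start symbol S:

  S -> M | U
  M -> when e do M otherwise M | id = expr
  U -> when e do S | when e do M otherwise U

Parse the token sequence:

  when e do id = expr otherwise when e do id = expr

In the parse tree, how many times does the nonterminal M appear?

[S [U when e do [M id = expr] otherwise [U when e do [S [M id = expr]]]]]

2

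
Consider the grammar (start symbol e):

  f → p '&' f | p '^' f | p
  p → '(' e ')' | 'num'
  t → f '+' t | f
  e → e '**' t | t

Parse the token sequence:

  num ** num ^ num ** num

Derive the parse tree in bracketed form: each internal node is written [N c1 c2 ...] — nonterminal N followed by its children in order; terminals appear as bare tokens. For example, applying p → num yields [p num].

[e [e [e [t [f [p num]]]] ** [t [f [p num] ^ [f [p num]]]]] ** [t [f [p num]]]]

e
e ** t
e ** t ** t
t ** t ** t
f ** t ** t
p ** t ** t
num ** t ** t
num ** f ** t
num ** p ^ f ** t
num ** num ^ f ** t
num ** num ^ p ** t
num ** num ^ num ** t
num ** num ^ num ** f
num ** num ^ num ** p
num ** num ^ num ** num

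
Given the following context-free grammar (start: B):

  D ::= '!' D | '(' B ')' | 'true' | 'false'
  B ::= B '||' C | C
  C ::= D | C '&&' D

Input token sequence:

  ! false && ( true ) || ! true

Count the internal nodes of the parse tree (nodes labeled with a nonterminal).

[B [B [C [C [D ! [D false]]] && [D ( [B [C [D true]]] )]]] || [C [D ! [D true]]]]

13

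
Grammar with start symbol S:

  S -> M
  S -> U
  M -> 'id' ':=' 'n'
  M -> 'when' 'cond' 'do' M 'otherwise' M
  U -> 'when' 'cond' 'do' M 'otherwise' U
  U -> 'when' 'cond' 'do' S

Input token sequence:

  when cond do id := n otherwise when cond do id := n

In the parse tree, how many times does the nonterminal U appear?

2

[S [U when cond do [M id := n] otherwise [U when cond do [S [M id := n]]]]]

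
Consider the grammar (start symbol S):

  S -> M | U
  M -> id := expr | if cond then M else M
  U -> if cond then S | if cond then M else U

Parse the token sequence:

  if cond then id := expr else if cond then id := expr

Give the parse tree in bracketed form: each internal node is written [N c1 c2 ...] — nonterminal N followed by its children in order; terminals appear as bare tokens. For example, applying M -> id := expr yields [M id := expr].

[S [U if cond then [M id := expr] else [U if cond then [S [M id := expr]]]]]

S
U
if cond then M else U
if cond then id := expr else U
if cond then id := expr else if cond then S
if cond then id := expr else if cond then M
if cond then id := expr else if cond then id := expr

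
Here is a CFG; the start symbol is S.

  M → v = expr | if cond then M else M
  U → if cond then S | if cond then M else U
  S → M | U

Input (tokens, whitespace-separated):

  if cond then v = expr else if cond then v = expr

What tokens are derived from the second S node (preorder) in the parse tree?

v = expr

[S [U if cond then [M v = expr] else [U if cond then [S [M v = expr]]]]]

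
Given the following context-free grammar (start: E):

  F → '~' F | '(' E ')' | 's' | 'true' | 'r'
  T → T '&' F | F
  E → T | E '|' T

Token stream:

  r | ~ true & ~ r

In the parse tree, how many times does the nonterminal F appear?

5

[E [E [T [F r]]] | [T [T [F ~ [F true]]] & [F ~ [F r]]]]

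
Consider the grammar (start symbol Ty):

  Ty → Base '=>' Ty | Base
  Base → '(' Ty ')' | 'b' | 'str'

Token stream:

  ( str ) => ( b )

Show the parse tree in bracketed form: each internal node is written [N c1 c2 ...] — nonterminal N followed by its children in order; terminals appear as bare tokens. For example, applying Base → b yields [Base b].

[Ty [Base ( [Ty [Base str]] )] => [Ty [Base ( [Ty [Base b]] )]]]

Ty
Base => Ty
( Ty ) => Ty
( Base ) => Ty
( str ) => Ty
( str ) => Base
( str ) => ( Ty )
( str ) => ( Base )
( str ) => ( b )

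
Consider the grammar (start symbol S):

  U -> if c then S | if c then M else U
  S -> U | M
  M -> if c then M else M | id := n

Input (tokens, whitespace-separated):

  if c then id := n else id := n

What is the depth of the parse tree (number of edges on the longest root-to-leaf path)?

[S [M if c then [M id := n] else [M id := n]]]

3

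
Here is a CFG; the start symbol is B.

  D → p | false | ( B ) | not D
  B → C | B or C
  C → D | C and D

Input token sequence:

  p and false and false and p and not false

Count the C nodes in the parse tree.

[B [C [C [C [C [C [D p]] and [D false]] and [D false]] and [D p]] and [D not [D false]]]]

5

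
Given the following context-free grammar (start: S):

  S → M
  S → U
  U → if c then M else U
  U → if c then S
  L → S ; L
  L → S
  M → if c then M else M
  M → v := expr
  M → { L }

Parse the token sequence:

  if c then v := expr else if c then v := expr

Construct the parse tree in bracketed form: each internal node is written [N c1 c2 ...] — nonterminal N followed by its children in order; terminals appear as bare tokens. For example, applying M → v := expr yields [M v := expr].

[S [U if c then [M v := expr] else [U if c then [S [M v := expr]]]]]

S
U
if c then M else U
if c then v := expr else U
if c then v := expr else if c then S
if c then v := expr else if c then M
if c then v := expr else if c then v := expr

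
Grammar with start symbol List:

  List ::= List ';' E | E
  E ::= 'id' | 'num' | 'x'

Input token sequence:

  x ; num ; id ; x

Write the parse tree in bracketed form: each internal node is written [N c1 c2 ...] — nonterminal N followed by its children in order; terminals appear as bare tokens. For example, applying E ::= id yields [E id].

[List [List [List [List [E x]] ; [E num]] ; [E id]] ; [E x]]

List
List ; E
List ; E ; E
List ; E ; E ; E
E ; E ; E ; E
x ; E ; E ; E
x ; num ; E ; E
x ; num ; id ; E
x ; num ; id ; x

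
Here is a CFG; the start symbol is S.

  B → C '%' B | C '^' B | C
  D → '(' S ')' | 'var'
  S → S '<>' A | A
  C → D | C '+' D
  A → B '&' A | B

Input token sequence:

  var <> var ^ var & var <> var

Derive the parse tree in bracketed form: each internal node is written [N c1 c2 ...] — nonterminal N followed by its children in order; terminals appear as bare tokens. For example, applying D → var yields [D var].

[S [S [S [A [B [C [D var]]]]] <> [A [B [C [D var]] ^ [B [C [D var]]]] & [A [B [C [D var]]]]]] <> [A [B [C [D var]]]]]

S
S <> A
S <> A <> A
A <> A <> A
B <> A <> A
C <> A <> A
D <> A <> A
var <> A <> A
var <> B & A <> A
var <> C ^ B & A <> A
var <> D ^ B & A <> A
var <> var ^ B & A <> A
var <> var ^ C & A <> A
var <> var ^ D & A <> A
var <> var ^ var & A <> A
var <> var ^ var & B <> A
var <> var ^ var & C <> A
var <> var ^ var & D <> A
var <> var ^ var & var <> A
var <> var ^ var & var <> B
var <> var ^ var & var <> C
var <> var ^ var & var <> D
var <> var ^ var & var <> var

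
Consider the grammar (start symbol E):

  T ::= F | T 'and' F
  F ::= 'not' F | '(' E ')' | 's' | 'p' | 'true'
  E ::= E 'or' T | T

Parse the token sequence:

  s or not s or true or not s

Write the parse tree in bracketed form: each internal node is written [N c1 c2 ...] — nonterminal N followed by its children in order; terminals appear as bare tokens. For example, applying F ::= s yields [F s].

[E [E [E [E [T [F s]]] or [T [F not [F s]]]] or [T [F true]]] or [T [F not [F s]]]]

E
E or T
E or T or T
E or T or T or T
T or T or T or T
F or T or T or T
s or T or T or T
s or F or T or T
s or not F or T or T
s or not s or T or T
s or not s or F or T
s or not s or true or T
s or not s or true or F
s or not s or true or not F
s or not s or true or not s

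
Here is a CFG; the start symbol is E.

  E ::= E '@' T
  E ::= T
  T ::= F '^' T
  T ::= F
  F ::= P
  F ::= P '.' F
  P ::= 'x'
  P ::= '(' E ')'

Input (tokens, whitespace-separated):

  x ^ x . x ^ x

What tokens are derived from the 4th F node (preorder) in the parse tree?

[E [T [F [P x]] ^ [T [F [P x] . [F [P x]]] ^ [T [F [P x]]]]]]

x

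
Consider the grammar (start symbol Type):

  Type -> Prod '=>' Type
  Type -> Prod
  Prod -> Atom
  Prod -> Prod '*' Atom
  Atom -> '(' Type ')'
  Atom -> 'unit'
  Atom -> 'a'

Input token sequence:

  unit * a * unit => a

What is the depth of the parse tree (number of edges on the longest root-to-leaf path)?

[Type [Prod [Prod [Prod [Atom unit]] * [Atom a]] * [Atom unit]] => [Type [Prod [Atom a]]]]

5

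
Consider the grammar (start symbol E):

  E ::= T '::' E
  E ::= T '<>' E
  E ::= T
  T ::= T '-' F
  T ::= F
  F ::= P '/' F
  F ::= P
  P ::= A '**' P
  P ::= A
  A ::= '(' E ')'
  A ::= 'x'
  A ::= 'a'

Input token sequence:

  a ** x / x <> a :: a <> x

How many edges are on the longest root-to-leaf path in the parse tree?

8

[E [T [F [P [A a] ** [P [A x]]] / [F [P [A x]]]]] <> [E [T [F [P [A a]]]] :: [E [T [F [P [A a]]]] <> [E [T [F [P [A x]]]]]]]]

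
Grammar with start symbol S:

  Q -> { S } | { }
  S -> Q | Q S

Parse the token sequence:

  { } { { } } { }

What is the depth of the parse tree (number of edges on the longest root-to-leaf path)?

5

[S [Q { }] [S [Q { [S [Q { }]] }] [S [Q { }]]]]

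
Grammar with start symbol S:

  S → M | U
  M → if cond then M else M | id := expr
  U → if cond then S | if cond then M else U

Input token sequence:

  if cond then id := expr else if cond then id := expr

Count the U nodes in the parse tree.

2

[S [U if cond then [M id := expr] else [U if cond then [S [M id := expr]]]]]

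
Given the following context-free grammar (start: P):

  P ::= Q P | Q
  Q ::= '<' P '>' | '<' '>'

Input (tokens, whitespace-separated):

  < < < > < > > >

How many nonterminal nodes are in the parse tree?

8

[P [Q < [P [Q < [P [Q < >] [P [Q < >]]] >]] >]]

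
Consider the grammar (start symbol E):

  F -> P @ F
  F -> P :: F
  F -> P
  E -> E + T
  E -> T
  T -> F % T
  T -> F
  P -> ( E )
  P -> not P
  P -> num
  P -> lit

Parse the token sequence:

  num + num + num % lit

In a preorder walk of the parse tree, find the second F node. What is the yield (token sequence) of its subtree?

num

[E [E [E [T [F [P num]]]] + [T [F [P num]]]] + [T [F [P num]] % [T [F [P lit]]]]]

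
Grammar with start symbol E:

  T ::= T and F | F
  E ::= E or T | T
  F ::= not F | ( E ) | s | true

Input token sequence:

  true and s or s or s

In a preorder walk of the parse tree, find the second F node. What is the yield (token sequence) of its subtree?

[E [E [E [T [T [F true]] and [F s]]] or [T [F s]]] or [T [F s]]]

s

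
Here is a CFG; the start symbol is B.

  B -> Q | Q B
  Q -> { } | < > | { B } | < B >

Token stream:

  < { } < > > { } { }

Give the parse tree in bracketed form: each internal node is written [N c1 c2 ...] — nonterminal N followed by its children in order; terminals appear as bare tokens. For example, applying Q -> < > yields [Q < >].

[B [Q < [B [Q { }] [B [Q < >]]] >] [B [Q { }] [B [Q { }]]]]

B
Q B
< B > B
< Q B > B
< { } B > B
< { } Q > B
< { } < > > B
< { } < > > Q B
< { } < > > { } B
< { } < > > { } Q
< { } < > > { } { }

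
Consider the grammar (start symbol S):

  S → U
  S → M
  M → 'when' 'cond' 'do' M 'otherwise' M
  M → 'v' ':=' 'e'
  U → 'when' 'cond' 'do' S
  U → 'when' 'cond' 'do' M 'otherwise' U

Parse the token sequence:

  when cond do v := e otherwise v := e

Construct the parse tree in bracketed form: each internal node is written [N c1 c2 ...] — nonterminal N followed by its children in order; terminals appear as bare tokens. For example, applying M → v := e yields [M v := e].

[S [M when cond do [M v := e] otherwise [M v := e]]]

S
M
when cond do M otherwise M
when cond do v := e otherwise M
when cond do v := e otherwise v := e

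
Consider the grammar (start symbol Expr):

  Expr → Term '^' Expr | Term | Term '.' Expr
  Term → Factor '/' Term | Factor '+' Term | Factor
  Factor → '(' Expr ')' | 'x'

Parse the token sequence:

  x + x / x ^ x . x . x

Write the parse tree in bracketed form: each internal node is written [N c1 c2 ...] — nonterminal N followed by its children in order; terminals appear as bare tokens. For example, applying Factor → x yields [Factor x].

Expr
Term ^ Expr
Factor + Term ^ Expr
x + Term ^ Expr
x + Factor / Term ^ Expr
x + x / Term ^ Expr
x + x / Factor ^ Expr
x + x / x ^ Expr
x + x / x ^ Term . Expr
x + x / x ^ Factor . Expr
x + x / x ^ x . Expr
x + x / x ^ x . Term . Expr
x + x / x ^ x . Factor . Expr
x + x / x ^ x . x . Expr
x + x / x ^ x . x . Term
x + x / x ^ x . x . Factor
x + x / x ^ x . x . x

[Expr [Term [Factor x] + [Term [Factor x] / [Term [Factor x]]]] ^ [Expr [Term [Factor x]] . [Expr [Term [Factor x]] . [Expr [Term [Factor x]]]]]]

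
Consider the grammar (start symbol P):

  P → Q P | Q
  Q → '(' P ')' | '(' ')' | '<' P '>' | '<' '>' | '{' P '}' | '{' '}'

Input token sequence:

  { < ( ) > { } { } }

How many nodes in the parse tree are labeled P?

[P [Q { [P [Q < [P [Q ( )]] >] [P [Q { }] [P [Q { }]]]] }]]

5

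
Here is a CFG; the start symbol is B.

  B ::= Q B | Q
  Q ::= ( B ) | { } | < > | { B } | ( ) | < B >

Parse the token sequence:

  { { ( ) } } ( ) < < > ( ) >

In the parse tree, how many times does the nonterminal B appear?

7

[B [Q { [B [Q { [B [Q ( )]] }]] }] [B [Q ( )] [B [Q < [B [Q < >] [B [Q ( )]]] >]]]]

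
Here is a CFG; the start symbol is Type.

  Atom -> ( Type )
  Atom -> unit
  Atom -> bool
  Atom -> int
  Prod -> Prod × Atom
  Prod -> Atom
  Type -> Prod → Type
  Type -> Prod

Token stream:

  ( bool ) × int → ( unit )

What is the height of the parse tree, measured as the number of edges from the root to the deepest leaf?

[Type [Prod [Prod [Atom ( [Type [Prod [Atom bool]]] )]] × [Atom int]] → [Type [Prod [Atom ( [Type [Prod [Atom unit]]] )]]]]

7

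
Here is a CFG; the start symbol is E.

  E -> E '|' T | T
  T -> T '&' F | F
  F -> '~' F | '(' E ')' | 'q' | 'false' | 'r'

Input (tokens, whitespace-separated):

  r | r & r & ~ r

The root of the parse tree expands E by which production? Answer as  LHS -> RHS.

E -> E '|' T

[E [E [T [F r]]] | [T [T [T [F r]] & [F r]] & [F ~ [F r]]]]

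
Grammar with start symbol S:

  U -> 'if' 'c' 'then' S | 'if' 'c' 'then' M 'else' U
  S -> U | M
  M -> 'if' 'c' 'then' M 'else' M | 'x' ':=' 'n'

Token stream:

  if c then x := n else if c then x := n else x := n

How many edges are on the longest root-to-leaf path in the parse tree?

[S [M if c then [M x := n] else [M if c then [M x := n] else [M x := n]]]]

4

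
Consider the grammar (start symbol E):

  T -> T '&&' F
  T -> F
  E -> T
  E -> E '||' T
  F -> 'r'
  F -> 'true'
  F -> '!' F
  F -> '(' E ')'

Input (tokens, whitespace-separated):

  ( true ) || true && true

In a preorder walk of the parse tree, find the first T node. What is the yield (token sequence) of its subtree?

[E [E [T [F ( [E [T [F true]]] )]]] || [T [T [F true]] && [F true]]]

( true )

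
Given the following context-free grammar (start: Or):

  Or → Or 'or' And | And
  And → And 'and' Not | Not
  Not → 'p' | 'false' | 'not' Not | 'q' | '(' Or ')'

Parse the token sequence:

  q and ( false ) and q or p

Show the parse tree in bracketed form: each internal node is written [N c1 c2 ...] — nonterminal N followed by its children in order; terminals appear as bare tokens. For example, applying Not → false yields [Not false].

[Or [Or [And [And [And [Not q]] and [Not ( [Or [And [Not false]]] )]] and [Not q]]] or [And [Not p]]]

Or
Or or And
And or And
And and Not or And
And and Not and Not or And
Not and Not and Not or And
q and Not and Not or And
q and ( Or ) and Not or And
q and ( And ) and Not or And
q and ( Not ) and Not or And
q and ( false ) and Not or And
q and ( false ) and q or And
q and ( false ) and q or Not
q and ( false ) and q or p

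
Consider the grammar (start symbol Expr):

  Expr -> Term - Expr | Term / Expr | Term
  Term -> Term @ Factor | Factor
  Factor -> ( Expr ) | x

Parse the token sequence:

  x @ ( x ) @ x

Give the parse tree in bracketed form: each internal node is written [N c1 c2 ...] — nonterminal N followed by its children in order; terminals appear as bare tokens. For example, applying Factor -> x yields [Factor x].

Expr
Term
Term @ Factor
Term @ Factor @ Factor
Factor @ Factor @ Factor
x @ Factor @ Factor
x @ ( Expr ) @ Factor
x @ ( Term ) @ Factor
x @ ( Factor ) @ Factor
x @ ( x ) @ Factor
x @ ( x ) @ x

[Expr [Term [Term [Term [Factor x]] @ [Factor ( [Expr [Term [Factor x]]] )]] @ [Factor x]]]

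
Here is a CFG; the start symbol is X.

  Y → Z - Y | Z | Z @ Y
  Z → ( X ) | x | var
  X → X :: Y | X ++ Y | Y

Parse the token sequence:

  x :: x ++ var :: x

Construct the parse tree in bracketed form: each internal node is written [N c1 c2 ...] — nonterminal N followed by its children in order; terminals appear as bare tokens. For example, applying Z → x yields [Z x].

[X [X [X [X [Y [Z x]]] :: [Y [Z x]]] ++ [Y [Z var]]] :: [Y [Z x]]]

X
X :: Y
X ++ Y :: Y
X :: Y ++ Y :: Y
Y :: Y ++ Y :: Y
Z :: Y ++ Y :: Y
x :: Y ++ Y :: Y
x :: Z ++ Y :: Y
x :: x ++ Y :: Y
x :: x ++ Z :: Y
x :: x ++ var :: Y
x :: x ++ var :: Z
x :: x ++ var :: x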